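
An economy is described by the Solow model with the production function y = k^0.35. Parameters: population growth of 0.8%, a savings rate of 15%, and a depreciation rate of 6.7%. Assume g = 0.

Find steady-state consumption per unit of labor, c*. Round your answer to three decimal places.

At the steady state, Δk = 0, so s·k^α = (n + δ)·k.
Rearranging, k^(1−α) = s / (n + δ).
k^0.65 = 0.15 / (0.008 + 0.067) = 0.15 / 0.075 = 2.0000
k* = 2.0000^(1/0.65) ≈ 2.9048
y* = (k*)^α = 2.9048^0.35 ≈ 1.4524
c* = (1 − s)·y* = (1 − 0.15) × 1.4524 ≈ 1.2345

c* = 1.235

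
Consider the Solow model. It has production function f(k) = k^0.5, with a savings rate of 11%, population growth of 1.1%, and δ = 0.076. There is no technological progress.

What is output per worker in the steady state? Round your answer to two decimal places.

Steady state requires s·f(k) = (n + δ)·k, i.e. s·k^α = (n + δ)·k.
Dividing both sides by k: k^(1−α) = s / (n + δ).
k^0.5 = 0.11 / (0.011 + 0.076) = 0.11 / 0.087 = 1.2644
k* = 1.2644^(1/0.5) ≈ 1.5987
y* = (k*)^α = 1.5987^0.5 ≈ 1.2644

y* = 1.26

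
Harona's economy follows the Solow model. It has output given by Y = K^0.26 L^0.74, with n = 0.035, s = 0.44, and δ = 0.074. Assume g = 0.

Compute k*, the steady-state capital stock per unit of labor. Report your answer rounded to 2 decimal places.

k* = 6.59

In steady state, investment equals break-even investment: s·k^α = (n + δ)·k.
Rearranging, k^(1−α) = s / (n + δ).
k^0.74 = 0.44 / (0.035 + 0.074) = 0.44 / 0.109 = 4.0367
k* = 4.0367^(1/0.74) ≈ 6.5911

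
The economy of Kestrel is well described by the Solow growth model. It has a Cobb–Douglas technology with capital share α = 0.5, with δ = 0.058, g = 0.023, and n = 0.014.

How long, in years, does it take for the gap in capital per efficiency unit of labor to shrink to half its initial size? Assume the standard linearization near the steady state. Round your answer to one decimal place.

Near the steady state the convergence rate is λ = (1 − α)(n + g + δ).
λ = (1 − 0.5) × 0.095 = 0.5 × 0.095 = 0.0475
Half-life = ln 2 / λ = 0.6931 / 0.0475 ≈ 14.59 years

half-life ≈ 14.6 years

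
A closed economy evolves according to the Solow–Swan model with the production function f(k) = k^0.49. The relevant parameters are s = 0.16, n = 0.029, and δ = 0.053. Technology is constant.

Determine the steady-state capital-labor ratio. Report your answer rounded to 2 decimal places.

k* ≈ 3.71

At the steady state, Δk = 0, so s·k^α = (n + δ)·k.
Rearranging, k^(1−α) = s / (n + δ).
k^0.51 = 0.16 / (0.029 + 0.053) = 0.16 / 0.082 = 1.9512
k* = 1.9512^(1/0.51) ≈ 3.7087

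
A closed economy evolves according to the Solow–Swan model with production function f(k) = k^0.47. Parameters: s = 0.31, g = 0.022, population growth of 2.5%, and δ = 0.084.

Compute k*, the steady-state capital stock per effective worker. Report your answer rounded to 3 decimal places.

k* ≈ 5.080

At the steady state, Δk = 0, so s·k^α = (n + g + δ)·k.
Rearranging, k^(1−α) = s / (n + g + δ).
k^0.53 = 0.31 / (0.025 + 0.022 + 0.084) = 0.31 / 0.131 = 2.3664
k* = 2.3664^(1/0.53) ≈ 5.0796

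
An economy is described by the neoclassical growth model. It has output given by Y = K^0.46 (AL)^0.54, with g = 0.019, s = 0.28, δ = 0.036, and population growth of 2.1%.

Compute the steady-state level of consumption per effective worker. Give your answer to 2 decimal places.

In steady state, investment equals break-even investment: s·k^α = (n + g + δ)·k.
Rearranging, k^(1−α) = s / (n + g + δ).
k^0.54 = 0.28 / (0.021 + 0.019 + 0.036) = 0.28 / 0.076 = 3.6842
k* = 3.6842^(1/0.54) ≈ 11.1888
y* = (k*)^α = 11.1888^0.46 ≈ 3.0370
c* = (1 − s)·y* = (1 − 0.28) × 3.0370 ≈ 2.1866

c* = 2.19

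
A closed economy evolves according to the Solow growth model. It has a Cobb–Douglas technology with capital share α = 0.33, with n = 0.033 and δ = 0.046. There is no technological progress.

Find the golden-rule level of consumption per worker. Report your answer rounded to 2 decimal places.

At the golden rule, f'(k) = n + δ, so α·k^(α−1) = n + δ and k_gold = (α/(n + δ))^(1/(1−α)).
k_gold = (0.33/0.079)^(1/0.67) = 4.1772^1.4925 ≈ 8.4464
c_gold = f(k_gold) − (n + δ)·k_gold = 2.0221 − 0.079×8.4464 ≈ 1.3548

c_gold ≈ 1.35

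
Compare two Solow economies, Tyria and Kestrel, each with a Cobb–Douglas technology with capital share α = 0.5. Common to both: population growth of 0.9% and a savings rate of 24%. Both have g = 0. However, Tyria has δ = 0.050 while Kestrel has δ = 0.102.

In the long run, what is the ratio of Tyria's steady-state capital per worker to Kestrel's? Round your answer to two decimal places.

k*_T / k*_K ≈ 3.54

Steady-state k* = [s/(n + δ)]^(1/(1−α)), so the ratio is [ (s_T/(n + δ)_T) / (s_K/(n + δ)_K) ]^2.
s_T/(n + δ)_T = 0.24/0.059 = 4.0678; s_K/(n + δ)_K = 0.24/0.111 = 2.1622.
Ratio = (4.0678/2.1622)^2 = 1.8813^2 ≈ 3.5393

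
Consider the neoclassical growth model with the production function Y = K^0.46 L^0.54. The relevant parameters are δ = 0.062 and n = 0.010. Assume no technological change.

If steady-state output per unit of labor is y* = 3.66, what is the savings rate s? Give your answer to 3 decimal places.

Steady state requires s·f(k) = (n + δ)·k, i.e. s·k^α = (n + δ)·k.
Since y* = [s/(n + δ)]^(α/(1−α)), we have s/(n + δ) = (y*)^((1−α)/α) = 3.66^1.1739 = 4.5864.
Therefore s = 4.5864 × (n + δ) = 4.5864 × 0.072 = 0.3302.

s ≈ 0.330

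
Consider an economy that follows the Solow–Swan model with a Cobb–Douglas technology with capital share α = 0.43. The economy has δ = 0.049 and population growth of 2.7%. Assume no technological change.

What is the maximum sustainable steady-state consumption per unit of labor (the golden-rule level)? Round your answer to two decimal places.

At the golden rule, f'(k) = n + δ, so α·k^(α−1) = n + δ and k_gold = (α/(n + δ))^(1/(1−α)).
k_gold = (0.43/0.076)^(1/0.57) = 5.6579^1.7544 ≈ 20.9150
c_gold = f(k_gold) − (n + δ)·k_gold = 3.6966 − 0.076×20.9150 ≈ 2.1071

c_gold ≈ 2.11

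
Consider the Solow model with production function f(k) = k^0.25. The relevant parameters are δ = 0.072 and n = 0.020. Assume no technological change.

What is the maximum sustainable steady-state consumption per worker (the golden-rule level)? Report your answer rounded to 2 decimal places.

c_gold ≈ 1.05

At the golden rule, f'(k) = n + δ, so α·k^(α−1) = n + δ and k_gold = (α/(n + δ))^(1/(1−α)).
k_gold = (0.25/0.092)^(1/0.75) = 2.7174^1.3333 ≈ 3.7919
c_gold = f(k_gold) − (n + δ)·k_gold = 1.3954 − 0.092×3.7919 ≈ 1.0465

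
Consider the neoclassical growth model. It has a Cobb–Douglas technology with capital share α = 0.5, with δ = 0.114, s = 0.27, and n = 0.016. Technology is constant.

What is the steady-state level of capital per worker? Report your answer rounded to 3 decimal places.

At the steady state, Δk = 0, so s·k^α = (n + δ)·k.
Rearranging, k^(1−α) = s / (n + δ).
k^0.5 = 0.27 / (0.016 + 0.114) = 0.27 / 0.130 = 2.0769
k* = 2.0769^(1/0.5) ≈ 4.3135

k* ≈ 4.314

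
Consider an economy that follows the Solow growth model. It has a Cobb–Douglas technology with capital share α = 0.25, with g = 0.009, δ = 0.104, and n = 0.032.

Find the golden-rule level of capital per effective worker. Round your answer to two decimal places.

The golden rule sets f'(k) = n + g + δ, i.e. α·k^(α−1) = n + g + δ.
So k^(1−α) = α / (n + g + δ) = 0.25 / 0.145 = 1.7241.
k_gold = 1.7241^(1/0.75) ≈ 2.0674

k_gold ≈ 2.07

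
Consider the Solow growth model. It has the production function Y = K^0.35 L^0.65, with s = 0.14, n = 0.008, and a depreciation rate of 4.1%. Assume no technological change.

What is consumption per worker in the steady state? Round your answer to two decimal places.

At the steady state, Δk = 0, so s·k^α = (n + δ)·k.
Dividing both sides by k: k^(1−α) = s / (n + δ).
k^0.65 = 0.14 / (0.008 + 0.041) = 0.14 / 0.049 = 2.8571
k* = 2.8571^(1/0.65) ≈ 5.0283
y* = (k*)^α = 5.0283^0.35 ≈ 1.7599
c* = (1 − s)·y* = (1 − 0.14) × 1.7599 ≈ 1.5135

c* = 1.51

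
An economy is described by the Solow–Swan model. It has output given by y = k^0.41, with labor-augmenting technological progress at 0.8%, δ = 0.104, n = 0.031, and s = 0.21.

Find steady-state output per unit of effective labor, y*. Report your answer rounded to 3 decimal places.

Steady state requires s·f(k) = (n + g + δ)·k, i.e. s·k^α = (n + g + δ)·k.
Dividing both sides by k: k^(1−α) = s / (n + g + δ).
k^0.59 = 0.21 / (0.031 + 0.008 + 0.104) = 0.21 / 0.143 = 1.4685
k* = 1.4685^(1/0.59) ≈ 1.9179
y* = (k*)^α = 1.9179^0.41 ≈ 1.3060

y* ≈ 1.306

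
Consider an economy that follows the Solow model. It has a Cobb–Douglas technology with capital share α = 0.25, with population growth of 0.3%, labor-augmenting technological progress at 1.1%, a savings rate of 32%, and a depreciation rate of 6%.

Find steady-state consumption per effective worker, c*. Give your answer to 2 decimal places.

In steady state, investment equals break-even investment: s·k^α = (n + g + δ)·k.
Dividing both sides by k: k^(1−α) = s / (n + g + δ).
k^0.75 = 0.32 / (0.003 + 0.011 + 0.060) = 0.32 / 0.074 = 4.3243
k* = 4.3243^(1/0.75) ≈ 7.0451
y* = (k*)^α = 7.0451^0.25 ≈ 1.6292
c* = (1 − s)·y* = (1 − 0.32) × 1.6292 ≈ 1.1079

c* = 1.11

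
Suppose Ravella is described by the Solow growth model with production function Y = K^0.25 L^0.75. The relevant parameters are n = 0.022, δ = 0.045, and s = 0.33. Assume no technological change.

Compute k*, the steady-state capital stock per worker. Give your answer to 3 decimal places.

k* ≈ 8.380

Steady state requires s·f(k) = (n + δ)·k, i.e. s·k^α = (n + δ)·k.
Dividing both sides by k: k^(1−α) = s / (n + δ).
k^0.75 = 0.33 / (0.022 + 0.045) = 0.33 / 0.067 = 4.9254
k* = 4.9254^(1/0.75) ≈ 8.3802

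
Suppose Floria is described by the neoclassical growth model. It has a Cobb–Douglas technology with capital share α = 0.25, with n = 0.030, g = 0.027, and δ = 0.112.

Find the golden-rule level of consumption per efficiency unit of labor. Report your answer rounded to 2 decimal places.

c_gold ≈ 0.85

At the golden rule, f'(k) = n + g + δ, so α·k^(α−1) = n + g + δ and k_gold = (α/(n + g + δ))^(1/(1−α)).
k_gold = (0.25/0.169)^(1/0.75) = 1.4793^1.3333 ≈ 1.6855
c_gold = f(k_gold) − (n + g + δ)·k_gold = 1.1394 − 0.169×1.6855 ≈ 0.8546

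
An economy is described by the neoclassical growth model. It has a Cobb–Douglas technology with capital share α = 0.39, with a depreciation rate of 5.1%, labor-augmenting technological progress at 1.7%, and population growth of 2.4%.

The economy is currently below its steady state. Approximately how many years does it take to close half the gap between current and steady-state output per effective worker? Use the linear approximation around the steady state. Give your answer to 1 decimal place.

Near the steady state the convergence rate is λ = (1 − α)(n + g + δ).
λ = (1 − 0.39) × 0.092 = 0.61 × 0.092 = 0.05612
Half-life = ln 2 / λ = 0.6931 / 0.05612 ≈ 12.35 years

half-life ≈ 12.4 years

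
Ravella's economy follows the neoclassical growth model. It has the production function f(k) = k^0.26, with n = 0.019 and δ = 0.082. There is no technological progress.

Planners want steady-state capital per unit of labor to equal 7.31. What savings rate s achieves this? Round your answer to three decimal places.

s ≈ 0.440

At the steady state, Δk = 0, so s·k^α = (n + δ)·k.
So s / (n + δ) = (k*)^(1−α) = 7.31^0.74 = 4.3581.
Therefore s = 4.3581 × (n + δ) = 4.3581 × 0.101 = 0.4402.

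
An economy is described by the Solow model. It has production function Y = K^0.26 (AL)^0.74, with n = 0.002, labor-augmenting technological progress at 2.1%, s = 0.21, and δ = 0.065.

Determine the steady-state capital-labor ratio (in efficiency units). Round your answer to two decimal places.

Steady state requires s·f(k) = (n + g + δ)·k, i.e. s·k^α = (n + g + δ)·k.
Rearranging, k^(1−α) = s / (n + g + δ).
k^0.74 = 0.21 / (0.002 + 0.021 + 0.065) = 0.21 / 0.088 = 2.3864
k* = 2.3864^(1/0.74) ≈ 3.2394

k* ≈ 3.24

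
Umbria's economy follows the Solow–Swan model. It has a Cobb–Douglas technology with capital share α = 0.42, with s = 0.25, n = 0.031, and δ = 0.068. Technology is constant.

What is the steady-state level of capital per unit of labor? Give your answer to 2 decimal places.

Steady state requires s·f(k) = (n + δ)·k, i.e. s·k^α = (n + δ)·k.
Dividing both sides by k: k^(1−α) = s / (n + δ).
k^0.58 = 0.25 / (0.031 + 0.068) = 0.25 / 0.099 = 2.5253
k* = 2.5253^(1/0.58) ≈ 4.9390

k* ≈ 4.94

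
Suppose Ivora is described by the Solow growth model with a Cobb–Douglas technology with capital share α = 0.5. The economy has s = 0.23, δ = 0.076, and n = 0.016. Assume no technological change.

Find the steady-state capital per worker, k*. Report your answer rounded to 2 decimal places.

k* = 6.25

At the steady state, Δk = 0, so s·k^α = (n + δ)·k.
Dividing both sides by k: k^(1−α) = s / (n + δ).
k^0.5 = 0.23 / (0.016 + 0.076) = 0.23 / 0.092 = 2.5000
k* = 2.5000^(1/0.5) ≈ 6.2500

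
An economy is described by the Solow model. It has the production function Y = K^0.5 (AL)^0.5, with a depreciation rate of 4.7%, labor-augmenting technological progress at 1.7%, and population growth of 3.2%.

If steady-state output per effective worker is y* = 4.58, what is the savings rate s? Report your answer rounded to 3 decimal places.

s ≈ 0.440

At the steady state, Δk = 0, so s·k^α = (n + g + δ)·k.
Since y* = [s/(n + g + δ)]^(α/(1−α)), we have s/(n + g + δ) = (y*)^((1−α)/α) = 4.58^1 = 4.5800.
Therefore s = 4.5800 × (n + g + δ) = 4.5800 × 0.096 = 0.4397.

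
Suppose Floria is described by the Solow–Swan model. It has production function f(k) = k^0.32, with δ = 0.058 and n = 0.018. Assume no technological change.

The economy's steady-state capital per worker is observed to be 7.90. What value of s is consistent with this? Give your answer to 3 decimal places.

s ≈ 0.310

In steady state, investment equals break-even investment: s·k^α = (n + δ)·k.
So s / (n + δ) = (k*)^(1−α) = 7.90^0.68 = 4.0774.
Therefore s = 4.0774 × (n + δ) = 4.0774 × 0.076 = 0.3099.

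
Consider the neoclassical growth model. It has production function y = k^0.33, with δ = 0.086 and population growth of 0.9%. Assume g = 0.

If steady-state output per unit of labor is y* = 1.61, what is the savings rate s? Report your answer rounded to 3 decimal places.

At the steady state, Δk = 0, so s·k^α = (n + δ)·k.
Since y* = [s/(n + δ)]^(α/(1−α)), we have s/(n + δ) = (y*)^((1−α)/α) = 1.61^2.0303 = 2.6298.
Therefore s = 2.6298 × (n + δ) = 2.6298 × 0.095 = 0.2498.

s ≈ 0.250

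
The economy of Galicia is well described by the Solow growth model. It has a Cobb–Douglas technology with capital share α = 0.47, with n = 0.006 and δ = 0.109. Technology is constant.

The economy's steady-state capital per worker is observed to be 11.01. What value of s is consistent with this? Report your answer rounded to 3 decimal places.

At the steady state, Δk = 0, so s·k^α = (n + δ)·k.
So s / (n + δ) = (k*)^(1−α) = 11.01^0.53 = 3.5657.
Therefore s = 3.5657 × (n + δ) = 3.5657 × 0.115 = 0.4101.

s ≈ 0.410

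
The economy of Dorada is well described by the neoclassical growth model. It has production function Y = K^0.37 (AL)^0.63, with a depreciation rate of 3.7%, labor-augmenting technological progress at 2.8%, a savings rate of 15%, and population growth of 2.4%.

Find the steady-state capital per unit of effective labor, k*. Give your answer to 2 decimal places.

k* ≈ 2.29

At the steady state, Δk = 0, so s·k^α = (n + g + δ)·k.
Rearranging, k^(1−α) = s / (n + g + δ).
k^0.63 = 0.15 / (0.024 + 0.028 + 0.037) = 0.15 / 0.089 = 1.6854
k* = 1.6854^(1/0.63) ≈ 2.2901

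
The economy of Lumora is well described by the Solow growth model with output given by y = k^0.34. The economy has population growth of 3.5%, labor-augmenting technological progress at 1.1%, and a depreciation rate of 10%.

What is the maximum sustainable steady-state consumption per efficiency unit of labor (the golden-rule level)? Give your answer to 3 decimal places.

c_gold ≈ 1.020

At the golden rule, f'(k) = n + g + δ, so α·k^(α−1) = n + g + δ and k_gold = (α/(n + g + δ))^(1/(1−α)).
k_gold = (0.34/0.146)^(1/0.66) = 2.3288^1.5152 ≈ 3.5998
c_gold = f(k_gold) − (n + g + δ)·k_gold = 1.5457 − 0.146×3.5998 ≈ 1.0201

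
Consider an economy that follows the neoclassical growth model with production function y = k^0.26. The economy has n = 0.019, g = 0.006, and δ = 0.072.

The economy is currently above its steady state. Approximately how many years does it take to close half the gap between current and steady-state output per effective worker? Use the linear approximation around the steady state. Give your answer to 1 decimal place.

half-life ≈ 9.7 years

Near the steady state the convergence rate is λ = (1 − α)(n + g + δ).
λ = (1 − 0.26) × 0.097 = 0.74 × 0.097 = 0.07178
Half-life = ln 2 / λ = 0.6931 / 0.07178 ≈ 9.66 years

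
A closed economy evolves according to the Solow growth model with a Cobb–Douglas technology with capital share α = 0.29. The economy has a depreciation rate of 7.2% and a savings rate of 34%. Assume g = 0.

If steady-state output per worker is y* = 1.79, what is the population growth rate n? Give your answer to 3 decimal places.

At the steady state, Δk = 0, so s·k^α = (n + δ)·k.
Since y* = [s/(n + δ)]^(α/(1−α)), we have s/(n + δ) = (y*)^((1−α)/α) = 1.79^2.4483 = 4.1597.
Therefore n + δ = s / 4.1597 = 0.34 / 4.1597 = 0.0817, so n = 0.0817 − 0.072 = 0.0097.

n ≈ 0.010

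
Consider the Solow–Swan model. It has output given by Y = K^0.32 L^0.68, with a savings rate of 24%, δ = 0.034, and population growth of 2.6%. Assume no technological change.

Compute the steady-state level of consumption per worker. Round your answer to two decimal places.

At the steady state, Δk = 0, so s·k^α = (n + δ)·k.
Dividing both sides by k: k^(1−α) = s / (n + δ).
k^0.68 = 0.24 / (0.026 + 0.034) = 0.24 / 0.060 = 4.0000
k* = 4.0000^(1/0.68) ≈ 7.6804
y* = (k*)^α = 7.6804^0.32 ≈ 1.9201
c* = (1 − s)·y* = (1 − 0.24) × 1.9201 ≈ 1.4593

c* = 1.46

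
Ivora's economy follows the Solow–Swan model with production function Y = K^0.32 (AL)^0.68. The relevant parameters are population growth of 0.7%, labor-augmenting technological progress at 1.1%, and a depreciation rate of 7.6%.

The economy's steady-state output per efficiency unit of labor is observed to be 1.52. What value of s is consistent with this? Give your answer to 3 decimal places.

s ≈ 0.229

In steady state, investment equals break-even investment: s·k^α = (n + g + δ)·k.
Since y* = [s/(n + g + δ)]^(α/(1−α)), we have s/(n + g + δ) = (y*)^((1−α)/α) = 1.52^2.125 = 2.4345.
Therefore s = 2.4345 × (n + g + δ) = 2.4345 × 0.094 = 0.2288.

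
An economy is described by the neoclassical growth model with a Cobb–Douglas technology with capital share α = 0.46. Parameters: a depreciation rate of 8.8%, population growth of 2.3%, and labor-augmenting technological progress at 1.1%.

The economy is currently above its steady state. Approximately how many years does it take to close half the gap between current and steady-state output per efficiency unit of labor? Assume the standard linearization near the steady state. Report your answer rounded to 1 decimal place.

t_½ ≈ 10.5 years

Near the steady state the convergence rate is λ = (1 − α)(n + g + δ).
λ = (1 − 0.46) × 0.122 = 0.54 × 0.122 = 0.06588
Half-life = ln 2 / λ = 0.6931 / 0.06588 ≈ 10.52 years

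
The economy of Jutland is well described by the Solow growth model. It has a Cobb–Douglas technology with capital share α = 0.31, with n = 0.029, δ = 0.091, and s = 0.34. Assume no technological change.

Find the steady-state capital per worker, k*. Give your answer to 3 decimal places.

k* = 4.524

In steady state, investment equals break-even investment: s·k^α = (n + δ)·k.
Rearranging, k^(1−α) = s / (n + δ).
k^0.69 = 0.34 / (0.029 + 0.091) = 0.34 / 0.120 = 2.8333
k* = 2.8333^(1/0.69) ≈ 4.5237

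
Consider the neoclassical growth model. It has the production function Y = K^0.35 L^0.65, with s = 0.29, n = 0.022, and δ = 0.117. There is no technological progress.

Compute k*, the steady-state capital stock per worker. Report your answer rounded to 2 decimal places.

k* ≈ 3.10

At the steady state, Δk = 0, so s·k^α = (n + δ)·k.
Dividing both sides by k: k^(1−α) = s / (n + δ).
k^0.65 = 0.29 / (0.022 + 0.117) = 0.29 / 0.139 = 2.0863
k* = 2.0863^(1/0.65) ≈ 3.0999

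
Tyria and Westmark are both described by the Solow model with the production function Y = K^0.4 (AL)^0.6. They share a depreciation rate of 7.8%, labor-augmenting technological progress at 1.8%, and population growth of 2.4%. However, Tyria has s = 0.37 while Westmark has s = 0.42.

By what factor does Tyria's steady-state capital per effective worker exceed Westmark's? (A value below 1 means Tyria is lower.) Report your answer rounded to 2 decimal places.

Steady-state k* = [s/(n + g + δ)]^(1/(1−α)), so the ratio is [ (s_T/(n + g + δ)_T) / (s_W/(n + g + δ)_W) ]^1.6667.
s_T/(n + g + δ)_T = 0.37/0.120 = 3.0833; s_W/(n + g + δ)_W = 0.42/0.120 = 3.5000.
Ratio = (3.0833/3.5000)^1.6667 = 0.8809^1.6667 ≈ 0.8095

ratio ≈ 0.81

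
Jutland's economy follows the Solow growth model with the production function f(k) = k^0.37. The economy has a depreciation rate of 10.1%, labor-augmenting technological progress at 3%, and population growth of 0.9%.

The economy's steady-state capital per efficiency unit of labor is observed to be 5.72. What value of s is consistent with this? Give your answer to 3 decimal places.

s ≈ 0.420

At the steady state, Δk = 0, so s·k^α = (n + g + δ)·k.
So s / (n + g + δ) = (k*)^(1−α) = 5.72^0.63 = 3.0003.
Therefore s = 3.0003 × (n + g + δ) = 3.0003 × 0.140 = 0.4200.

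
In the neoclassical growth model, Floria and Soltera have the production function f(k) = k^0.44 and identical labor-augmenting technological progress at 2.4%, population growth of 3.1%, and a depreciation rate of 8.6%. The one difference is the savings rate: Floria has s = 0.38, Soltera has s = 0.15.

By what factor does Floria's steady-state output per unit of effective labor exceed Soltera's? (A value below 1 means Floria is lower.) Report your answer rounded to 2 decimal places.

ratio ≈ 2.08

Steady-state y* = [s/(n + g + δ)]^(α/(1−α)), so the ratio is [ (s_F/(n + g + δ)_F) / (s_S/(n + g + δ)_S) ]^0.7857.
s_F/(n + g + δ)_F = 0.38/0.141 = 2.6950; s_S/(n + g + δ)_S = 0.15/0.141 = 1.0638.
Ratio = (2.6950/1.0638)^0.7857 = 2.5334^0.7857 ≈ 2.0758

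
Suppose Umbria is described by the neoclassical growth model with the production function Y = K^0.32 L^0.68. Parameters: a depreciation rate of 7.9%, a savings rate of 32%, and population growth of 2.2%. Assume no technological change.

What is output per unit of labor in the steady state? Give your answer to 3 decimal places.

At the steady state, Δk = 0, so s·k^α = (n + δ)·k.
Rearranging, k^(1−α) = s / (n + δ).
k^0.68 = 0.32 / (0.022 + 0.079) = 0.32 / 0.101 = 3.1683
k* = 3.1683^(1/0.68) ≈ 5.4514
y* = (k*)^α = 5.4514^0.32 ≈ 1.7206

y* = 1.721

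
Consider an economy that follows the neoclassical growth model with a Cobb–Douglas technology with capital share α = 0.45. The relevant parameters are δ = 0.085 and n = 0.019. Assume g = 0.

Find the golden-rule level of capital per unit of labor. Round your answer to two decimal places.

k_gold ≈ 14.34

The golden rule sets f'(k) = n + δ, i.e. α·k^(α−1) = n + δ.
So k^(1−α) = α / (n + δ) = 0.45 / 0.104 = 4.3269.
k_gold = 4.3269^(1/0.55) ≈ 14.3445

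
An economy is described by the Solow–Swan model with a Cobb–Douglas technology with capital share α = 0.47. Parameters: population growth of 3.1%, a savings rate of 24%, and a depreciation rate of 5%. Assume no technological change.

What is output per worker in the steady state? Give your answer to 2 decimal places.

In steady state, investment equals break-even investment: s·k^α = (n + δ)·k.
Rearranging, k^(1−α) = s / (n + δ).
k^0.53 = 0.24 / (0.031 + 0.050) = 0.24 / 0.081 = 2.9630
k* = 2.9630^(1/0.53) ≈ 7.7635
y* = (k*)^α = 7.7635^0.47 ≈ 2.6202

y* = 2.62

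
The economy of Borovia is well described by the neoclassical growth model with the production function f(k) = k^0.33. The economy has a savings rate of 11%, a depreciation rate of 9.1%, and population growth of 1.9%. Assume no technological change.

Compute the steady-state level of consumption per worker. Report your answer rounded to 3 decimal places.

c* ≈ 0.890

Steady state requires s·f(k) = (n + δ)·k, i.e. s·k^α = (n + δ)·k.
Rearranging, k^(1−α) = s / (n + δ).
k^0.67 = 0.11 / (0.019 + 0.091) = 0.11 / 0.110 = 1.0000
k* = 1.0000^(1/0.67) ≈ 1.0000
y* = (k*)^α = 1.0000^0.33 ≈ 1.0000
c* = (1 − s)·y* = (1 − 0.11) × 1.0000 ≈ 0.8900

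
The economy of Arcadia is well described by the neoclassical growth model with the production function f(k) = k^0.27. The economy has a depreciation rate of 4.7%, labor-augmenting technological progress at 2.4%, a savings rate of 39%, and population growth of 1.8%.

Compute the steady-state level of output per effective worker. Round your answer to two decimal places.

In steady state, investment equals break-even investment: s·k^α = (n + g + δ)·k.
Dividing both sides by k: k^(1−α) = s / (n + g + δ).
k^0.73 = 0.39 / (0.018 + 0.024 + 0.047) = 0.39 / 0.089 = 4.3820
k* = 4.3820^(1/0.73) ≈ 7.5684
y* = (k*)^α = 7.5684^0.27 ≈ 1.7272

y* = 1.73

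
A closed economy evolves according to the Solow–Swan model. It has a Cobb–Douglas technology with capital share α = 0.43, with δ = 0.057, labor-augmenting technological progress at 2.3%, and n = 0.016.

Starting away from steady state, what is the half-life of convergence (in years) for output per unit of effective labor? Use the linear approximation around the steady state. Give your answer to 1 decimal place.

Near the steady state the convergence rate is λ = (1 − α)(n + g + δ).
λ = (1 − 0.43) × 0.096 = 0.57 × 0.096 = 0.05472
Half-life = ln 2 / λ = 0.6931 / 0.05472 ≈ 12.67 years

half-life ≈ 12.7 years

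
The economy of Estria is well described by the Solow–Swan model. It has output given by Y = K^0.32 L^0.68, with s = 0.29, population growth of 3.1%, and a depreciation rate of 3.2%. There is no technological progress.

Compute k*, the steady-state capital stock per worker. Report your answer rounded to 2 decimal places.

At the steady state, Δk = 0, so s·k^α = (n + δ)·k.
Dividing both sides by k: k^(1−α) = s / (n + δ).
k^0.68 = 0.29 / (0.031 + 0.032) = 0.29 / 0.063 = 4.6032
k* = 4.6032^(1/0.68) ≈ 9.4425

k* = 9.44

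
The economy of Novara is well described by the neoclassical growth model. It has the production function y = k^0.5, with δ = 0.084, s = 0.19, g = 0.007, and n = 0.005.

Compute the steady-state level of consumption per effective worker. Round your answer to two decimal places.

c* ≈ 1.60

In steady state, investment equals break-even investment: s·k^α = (n + g + δ)·k.
Dividing both sides by k: k^(1−α) = s / (n + g + δ).
k^0.5 = 0.19 / (0.005 + 0.007 + 0.084) = 0.19 / 0.096 = 1.9792
k* = 1.9792^(1/0.5) ≈ 3.9172
y* = (k*)^α = 3.9172^0.5 ≈ 1.9792
c* = (1 − s)·y* = (1 − 0.19) × 1.9792 ≈ 1.6032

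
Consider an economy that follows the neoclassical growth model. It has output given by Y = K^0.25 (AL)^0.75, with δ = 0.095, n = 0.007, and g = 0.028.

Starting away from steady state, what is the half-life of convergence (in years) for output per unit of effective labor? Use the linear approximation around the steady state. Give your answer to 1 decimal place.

Near the steady state the convergence rate is λ = (1 − α)(n + g + δ).
λ = (1 − 0.25) × 0.130 = 0.75 × 0.130 = 0.0975
Half-life = ln 2 / λ = 0.6931 / 0.0975 ≈ 7.11 years

about 7.1 years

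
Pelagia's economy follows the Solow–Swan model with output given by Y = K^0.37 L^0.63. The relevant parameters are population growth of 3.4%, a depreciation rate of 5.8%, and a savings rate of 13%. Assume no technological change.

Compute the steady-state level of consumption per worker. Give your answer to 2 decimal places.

In steady state, investment equals break-even investment: s·k^α = (n + δ)·k.
Rearranging, k^(1−α) = s / (n + δ).
k^0.63 = 0.13 / (0.034 + 0.058) = 0.13 / 0.092 = 1.4130
k* = 1.4130^(1/0.63) ≈ 1.7311
y* = (k*)^α = 1.7311^0.37 ≈ 1.2251
c* = (1 − s)·y* = (1 − 0.13) × 1.2251 ≈ 1.0658

c* = 1.07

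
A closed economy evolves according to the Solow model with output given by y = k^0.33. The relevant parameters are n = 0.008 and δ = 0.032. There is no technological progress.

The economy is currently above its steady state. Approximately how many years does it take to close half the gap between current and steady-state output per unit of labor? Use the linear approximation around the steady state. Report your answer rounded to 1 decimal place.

Near the steady state the convergence rate is λ = (1 − α)(n + δ).
λ = (1 − 0.33) × 0.040 = 0.67 × 0.040 = 0.0268
Half-life = ln 2 / λ = 0.6931 / 0.0268 ≈ 25.86 years

about 25.9 years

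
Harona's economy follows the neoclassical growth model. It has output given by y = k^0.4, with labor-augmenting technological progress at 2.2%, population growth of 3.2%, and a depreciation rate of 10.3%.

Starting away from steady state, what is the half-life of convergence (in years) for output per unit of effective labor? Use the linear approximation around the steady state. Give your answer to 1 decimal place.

Near the steady state the convergence rate is λ = (1 − α)(n + g + δ).
λ = (1 − 0.4) × 0.157 = 0.6 × 0.157 = 0.0942
Half-life = ln 2 / λ = 0.6931 / 0.0942 ≈ 7.36 years

about 7.4 years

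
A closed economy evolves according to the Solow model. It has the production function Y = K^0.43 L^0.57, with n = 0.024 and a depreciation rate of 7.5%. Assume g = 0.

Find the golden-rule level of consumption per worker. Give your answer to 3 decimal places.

At the golden rule, f'(k) = n + δ, so α·k^(α−1) = n + δ and k_gold = (α/(n + δ))^(1/(1−α)).
k_gold = (0.43/0.099)^(1/0.57) = 4.3434^1.7544 ≈ 13.1525
c_gold = f(k_gold) − (n + δ)·k_gold = 3.0281 − 0.099×13.1525 ≈ 1.7260

c_gold ≈ 1.726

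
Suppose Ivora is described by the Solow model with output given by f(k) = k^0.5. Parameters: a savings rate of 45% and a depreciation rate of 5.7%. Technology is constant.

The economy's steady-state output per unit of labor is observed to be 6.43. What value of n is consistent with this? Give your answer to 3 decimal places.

Steady state requires s·f(k) = (n + δ)·k, i.e. s·k^α = (n + δ)·k.
Since y* = [s/(n + δ)]^(α/(1−α)), we have s/(n + δ) = (y*)^((1−α)/α) = 6.43^1 = 6.4300.
Therefore n + δ = s / 6.4300 = 0.45 / 6.4300 = 0.0700, so n = 0.0700 − 0.057 = 0.0130.

n ≈ 0.013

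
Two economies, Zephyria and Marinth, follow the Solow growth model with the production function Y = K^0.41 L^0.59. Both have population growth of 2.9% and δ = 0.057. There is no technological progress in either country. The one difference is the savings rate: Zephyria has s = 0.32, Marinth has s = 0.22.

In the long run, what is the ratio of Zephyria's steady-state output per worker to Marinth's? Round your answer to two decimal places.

Steady-state y* = [s/(n + δ)]^(α/(1−α)), so the ratio is [ (s_Z/(n + δ)_Z) / (s_M/(n + δ)_M) ]^0.6949.
s_Z/(n + δ)_Z = 0.32/0.086 = 3.7209; s_M/(n + δ)_M = 0.22/0.086 = 2.5581.
Ratio = (3.7209/2.5581)^0.6949 = 1.4546^0.6949 ≈ 1.2974

ratio ≈ 1.30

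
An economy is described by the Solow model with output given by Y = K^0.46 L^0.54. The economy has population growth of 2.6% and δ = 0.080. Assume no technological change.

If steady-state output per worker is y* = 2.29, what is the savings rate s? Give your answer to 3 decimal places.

In steady state, investment equals break-even investment: s·k^α = (n + δ)·k.
Since y* = [s/(n + δ)]^(α/(1−α)), we have s/(n + δ) = (y*)^((1−α)/α) = 2.29^1.1739 = 2.6449.
Therefore s = 2.6449 × (n + δ) = 2.6449 × 0.106 = 0.2804.

s ≈ 0.280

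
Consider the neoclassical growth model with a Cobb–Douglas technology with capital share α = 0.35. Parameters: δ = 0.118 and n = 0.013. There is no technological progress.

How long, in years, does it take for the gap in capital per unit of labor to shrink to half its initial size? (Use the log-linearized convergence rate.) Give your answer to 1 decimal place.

Near the steady state the convergence rate is λ = (1 − α)(n + δ).
λ = (1 − 0.35) × 0.131 = 0.65 × 0.131 = 0.08515
Half-life = ln 2 / λ = 0.6931 / 0.08515 ≈ 8.14 years

half-life ≈ 8.1 years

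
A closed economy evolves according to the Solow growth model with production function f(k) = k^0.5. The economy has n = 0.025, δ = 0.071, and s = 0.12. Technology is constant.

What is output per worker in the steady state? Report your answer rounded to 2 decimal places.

y* ≈ 1.25

At the steady state, Δk = 0, so s·k^α = (n + δ)·k.
Dividing both sides by k: k^(1−α) = s / (n + δ).
k^0.5 = 0.12 / (0.025 + 0.071) = 0.12 / 0.096 = 1.2500
k* = 1.2500^(1/0.5) ≈ 1.5625
y* = (k*)^α = 1.5625^0.5 ≈ 1.2500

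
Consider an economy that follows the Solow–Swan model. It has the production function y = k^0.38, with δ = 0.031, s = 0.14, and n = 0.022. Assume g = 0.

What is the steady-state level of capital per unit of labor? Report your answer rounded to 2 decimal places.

k* ≈ 4.79

Steady state requires s·f(k) = (n + δ)·k, i.e. s·k^α = (n + δ)·k.
Rearranging, k^(1−α) = s / (n + δ).
k^0.62 = 0.14 / (0.022 + 0.031) = 0.14 / 0.053 = 2.6415
k* = 2.6415^(1/0.62) ≈ 4.7908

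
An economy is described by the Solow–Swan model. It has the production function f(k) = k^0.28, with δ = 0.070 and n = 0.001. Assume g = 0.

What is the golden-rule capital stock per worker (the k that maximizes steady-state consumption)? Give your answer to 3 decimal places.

The golden rule sets f'(k) = n + δ, i.e. α·k^(α−1) = n + δ.
So k^(1−α) = α / (n + δ) = 0.28 / 0.071 = 3.9437.
k_gold = 3.9437^(1/0.72) ≈ 6.7243

k_gold ≈ 6.724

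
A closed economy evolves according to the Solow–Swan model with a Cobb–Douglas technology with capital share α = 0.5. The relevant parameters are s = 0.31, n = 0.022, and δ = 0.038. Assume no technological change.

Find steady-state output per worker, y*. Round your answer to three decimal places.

y* = 5.167

In steady state, investment equals break-even investment: s·k^α = (n + δ)·k.
Dividing both sides by k: k^(1−α) = s / (n + δ).
k^0.5 = 0.31 / (0.022 + 0.038) = 0.31 / 0.060 = 5.1667
k* = 5.1667^(1/0.5) ≈ 26.6948
y* = (k*)^α = 26.6948^0.5 ≈ 5.1667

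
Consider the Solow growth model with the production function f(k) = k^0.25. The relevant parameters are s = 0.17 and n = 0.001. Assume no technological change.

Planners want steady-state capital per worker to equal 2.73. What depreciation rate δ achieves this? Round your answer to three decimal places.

δ ≈ 0.079

At the steady state, Δk = 0, so s·k^α = (n + δ)·k.
So s / (n + δ) = (k*)^(1−α) = 2.73^0.75 = 2.1238.
Therefore n + δ = s / 2.1238 = 0.17 / 2.1238 = 0.0800, so δ = 0.0800 − 0.001 = 0.0790.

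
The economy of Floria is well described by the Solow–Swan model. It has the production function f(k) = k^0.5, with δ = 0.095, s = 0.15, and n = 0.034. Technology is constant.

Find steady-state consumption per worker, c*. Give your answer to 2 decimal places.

c* = 0.99

At the steady state, Δk = 0, so s·k^α = (n + δ)·k.
Rearranging, k^(1−α) = s / (n + δ).
k^0.5 = 0.15 / (0.034 + 0.095) = 0.15 / 0.129 = 1.1628
k* = 1.1628^(1/0.5) ≈ 1.3521
y* = (k*)^α = 1.3521^0.5 ≈ 1.1628
c* = (1 − s)·y* = (1 − 0.15) × 1.1628 ≈ 0.9884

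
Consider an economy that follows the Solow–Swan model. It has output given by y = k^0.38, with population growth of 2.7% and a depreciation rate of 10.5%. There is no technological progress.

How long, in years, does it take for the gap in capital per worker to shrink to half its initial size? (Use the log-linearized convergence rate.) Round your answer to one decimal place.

Near the steady state the convergence rate is λ = (1 − α)(n + δ).
λ = (1 − 0.38) × 0.132 = 0.62 × 0.132 = 0.08184
Half-life = ln 2 / λ = 0.6931 / 0.08184 ≈ 8.47 years

t_½ ≈ 8.5 years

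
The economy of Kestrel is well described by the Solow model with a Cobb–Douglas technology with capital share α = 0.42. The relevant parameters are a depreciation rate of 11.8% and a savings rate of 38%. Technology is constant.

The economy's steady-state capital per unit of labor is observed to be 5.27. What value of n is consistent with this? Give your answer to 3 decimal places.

Steady state requires s·f(k) = (n + δ)·k, i.e. s·k^α = (n + δ)·k.
So s / (n + δ) = (k*)^(1−α) = 5.27^0.58 = 2.6221.
Therefore n + δ = s / 2.6221 = 0.38 / 2.6221 = 0.1449, so n = 0.1449 − 0.118 = 0.0269.

n ≈ 0.027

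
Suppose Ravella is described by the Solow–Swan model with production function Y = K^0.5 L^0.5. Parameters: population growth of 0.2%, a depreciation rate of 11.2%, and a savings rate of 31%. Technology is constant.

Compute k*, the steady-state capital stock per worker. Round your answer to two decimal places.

In steady state, investment equals break-even investment: s·k^α = (n + δ)·k.
Dividing both sides by k: k^(1−α) = s / (n + δ).
k^0.5 = 0.31 / (0.002 + 0.112) = 0.31 / 0.114 = 2.7193
k* = 2.7193^(1/0.5) ≈ 7.3946

k* = 7.39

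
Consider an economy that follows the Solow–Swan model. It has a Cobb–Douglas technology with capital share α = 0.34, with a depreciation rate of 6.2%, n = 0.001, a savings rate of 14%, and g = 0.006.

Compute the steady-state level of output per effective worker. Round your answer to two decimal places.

At the steady state, Δk = 0, so s·k^α = (n + g + δ)·k.
Rearranging, k^(1−α) = s / (n + g + δ).
k^0.66 = 0.14 / (0.001 + 0.006 + 0.062) = 0.14 / 0.069 = 2.0290
k* = 2.0290^(1/0.66) ≈ 2.9213
y* = (k*)^α = 2.9213^0.34 ≈ 1.4398

y* = 1.44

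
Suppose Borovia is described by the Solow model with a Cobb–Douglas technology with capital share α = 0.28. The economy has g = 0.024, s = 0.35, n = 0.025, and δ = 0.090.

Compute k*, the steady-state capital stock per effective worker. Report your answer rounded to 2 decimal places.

Steady state requires s·f(k) = (n + g + δ)·k, i.e. s·k^α = (n + g + δ)·k.
Dividing both sides by k: k^(1−α) = s / (n + g + δ).
k^0.72 = 0.35 / (0.025 + 0.024 + 0.090) = 0.35 / 0.139 = 2.5180
k* = 2.5180^(1/0.72) ≈ 3.6060

k* ≈ 3.61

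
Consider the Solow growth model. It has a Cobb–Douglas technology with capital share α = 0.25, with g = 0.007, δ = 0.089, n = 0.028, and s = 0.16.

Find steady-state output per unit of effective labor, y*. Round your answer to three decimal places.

In steady state, investment equals break-even investment: s·k^α = (n + g + δ)·k.
Rearranging, k^(1−α) = s / (n + g + δ).
k^0.75 = 0.16 / (0.028 + 0.007 + 0.089) = 0.16 / 0.124 = 1.2903
k* = 1.2903^(1/0.75) ≈ 1.4047
y* = (k*)^α = 1.4047^0.25 ≈ 1.0887

y* ≈ 1.089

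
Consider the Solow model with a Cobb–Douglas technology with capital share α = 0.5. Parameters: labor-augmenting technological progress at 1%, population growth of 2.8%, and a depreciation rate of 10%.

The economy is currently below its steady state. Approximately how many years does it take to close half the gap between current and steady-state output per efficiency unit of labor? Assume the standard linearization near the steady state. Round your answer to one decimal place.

Near the steady state the convergence rate is λ = (1 − α)(n + g + δ).
λ = (1 − 0.5) × 0.138 = 0.5 × 0.138 = 0.0690
Half-life = ln 2 / λ = 0.6931 / 0.0690 ≈ 10.04 years

about 10.0 years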